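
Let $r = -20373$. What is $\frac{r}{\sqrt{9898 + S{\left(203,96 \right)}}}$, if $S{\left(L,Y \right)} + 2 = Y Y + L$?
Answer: $- \frac{20373 \sqrt{19315}}{19315} \approx -146.59$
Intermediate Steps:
$S{\left(L,Y \right)} = -2 + L + Y^{2}$ ($S{\left(L,Y \right)} = -2 + \left(Y Y + L\right) = -2 + \left(Y^{2} + L\right) = -2 + \left(L + Y^{2}\right) = -2 + L + Y^{2}$)
$\frac{r}{\sqrt{9898 + S{\left(203,96 \right)}}} = - \frac{20373}{\sqrt{9898 + \left(-2 + 203 + 96^{2}\right)}} = - \frac{20373}{\sqrt{9898 + \left(-2 + 203 + 9216\right)}} = - \frac{20373}{\sqrt{9898 + 9417}} = - \frac{20373}{\sqrt{19315}} = - 20373 \frac{\sqrt{19315}}{19315} = - \frac{20373 \sqrt{19315}}{19315}$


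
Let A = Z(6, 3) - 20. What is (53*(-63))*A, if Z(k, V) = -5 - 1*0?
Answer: 83475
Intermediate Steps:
Z(k, V) = -5 (Z(k, V) = -5 + 0 = -5)
A = -25 (A = -5 - 20 = -25)
(53*(-63))*A = (53*(-63))*(-25) = -3339*(-25) = 83475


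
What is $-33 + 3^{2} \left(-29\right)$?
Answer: $-294$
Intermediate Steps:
$-33 + 3^{2} \left(-29\right) = -33 + 9 \left(-29\right) = -33 - 261 = -294$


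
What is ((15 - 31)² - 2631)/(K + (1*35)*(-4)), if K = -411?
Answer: 125/29 ≈ 4.3103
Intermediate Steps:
((15 - 31)² - 2631)/(K + (1*35)*(-4)) = ((15 - 31)² - 2631)/(-411 + (1*35)*(-4)) = ((-16)² - 2631)/(-411 + 35*(-4)) = (256 - 2631)/(-411 - 140) = -2375/(-551) = -2375*(-1/551) = 125/29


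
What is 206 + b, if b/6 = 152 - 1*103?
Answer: 500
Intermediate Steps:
b = 294 (b = 6*(152 - 1*103) = 6*(152 - 103) = 6*49 = 294)
206 + b = 206 + 294 = 500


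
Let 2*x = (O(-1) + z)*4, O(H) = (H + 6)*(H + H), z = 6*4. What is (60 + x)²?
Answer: 7744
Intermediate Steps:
z = 24
O(H) = 2*H*(6 + H) (O(H) = (6 + H)*(2*H) = 2*H*(6 + H))
x = 28 (x = ((2*(-1)*(6 - 1) + 24)*4)/2 = ((2*(-1)*5 + 24)*4)/2 = ((-10 + 24)*4)/2 = (14*4)/2 = (½)*56 = 28)
(60 + x)² = (60 + 28)² = 88² = 7744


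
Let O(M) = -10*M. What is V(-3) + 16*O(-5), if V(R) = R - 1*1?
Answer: 796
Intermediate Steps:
V(R) = -1 + R (V(R) = R - 1 = -1 + R)
V(-3) + 16*O(-5) = (-1 - 3) + 16*(-10*(-5)) = -4 + 16*50 = -4 + 800 = 796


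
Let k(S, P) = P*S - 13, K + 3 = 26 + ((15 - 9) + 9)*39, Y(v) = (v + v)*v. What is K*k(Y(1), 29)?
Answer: 27360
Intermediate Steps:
Y(v) = 2*v² (Y(v) = (2*v)*v = 2*v²)
K = 608 (K = -3 + (26 + ((15 - 9) + 9)*39) = -3 + (26 + (6 + 9)*39) = -3 + (26 + 15*39) = -3 + (26 + 585) = -3 + 611 = 608)
k(S, P) = -13 + P*S
K*k(Y(1), 29) = 608*(-13 + 29*(2*1²)) = 608*(-13 + 29*(2*1)) = 608*(-13 + 29*2) = 608*(-13 + 58) = 608*45 = 27360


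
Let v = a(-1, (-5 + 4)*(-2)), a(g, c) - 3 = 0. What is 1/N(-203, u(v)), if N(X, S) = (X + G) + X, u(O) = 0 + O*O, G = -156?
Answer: -1/562 ≈ -0.0017794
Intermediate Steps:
a(g, c) = 3 (a(g, c) = 3 + 0 = 3)
v = 3
u(O) = O² (u(O) = 0 + O² = O²)
N(X, S) = -156 + 2*X (N(X, S) = (X - 156) + X = (-156 + X) + X = -156 + 2*X)
1/N(-203, u(v)) = 1/(-156 + 2*(-203)) = 1/(-156 - 406) = 1/(-562) = -1/562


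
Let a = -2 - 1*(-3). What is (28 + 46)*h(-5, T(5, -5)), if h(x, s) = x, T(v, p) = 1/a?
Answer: -370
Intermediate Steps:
a = 1 (a = -2 + 3 = 1)
T(v, p) = 1 (T(v, p) = 1/1 = 1)
(28 + 46)*h(-5, T(5, -5)) = (28 + 46)*(-5) = 74*(-5) = -370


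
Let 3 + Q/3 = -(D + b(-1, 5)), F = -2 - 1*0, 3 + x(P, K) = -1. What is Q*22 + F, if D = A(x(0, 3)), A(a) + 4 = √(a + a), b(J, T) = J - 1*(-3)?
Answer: -68 - 132*I*√2 ≈ -68.0 - 186.68*I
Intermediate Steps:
b(J, T) = 3 + J (b(J, T) = J + 3 = 3 + J)
x(P, K) = -4 (x(P, K) = -3 - 1 = -4)
A(a) = -4 + √2*√a (A(a) = -4 + √(a + a) = -4 + √(2*a) = -4 + √2*√a)
F = -2 (F = -2 + 0 = -2)
D = -4 + 2*I*√2 (D = -4 + √2*√(-4) = -4 + √2*(2*I) = -4 + 2*I*√2 ≈ -4.0 + 2.8284*I)
Q = -3 - 6*I*√2 (Q = -9 + 3*(-((-4 + 2*I*√2) + (3 - 1))) = -9 + 3*(-((-4 + 2*I*√2) + 2)) = -9 + 3*(-(-2 + 2*I*√2)) = -9 + 3*(2 - 2*I*√2) = -9 + (6 - 6*I*√2) = -3 - 6*I*√2 ≈ -3.0 - 8.4853*I)
Q*22 + F = (-3 - 6*I*√2)*22 - 2 = (-66 - 132*I*√2) - 2 = -68 - 132*I*√2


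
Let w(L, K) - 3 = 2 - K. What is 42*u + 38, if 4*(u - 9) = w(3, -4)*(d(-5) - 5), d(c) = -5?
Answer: -529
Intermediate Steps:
w(L, K) = 5 - K (w(L, K) = 3 + (2 - K) = 5 - K)
u = -27/2 (u = 9 + ((5 - 1*(-4))*(-5 - 5))/4 = 9 + ((5 + 4)*(-10))/4 = 9 + (9*(-10))/4 = 9 + (¼)*(-90) = 9 - 45/2 = -27/2 ≈ -13.500)
42*u + 38 = 42*(-27/2) + 38 = -567 + 38 = -529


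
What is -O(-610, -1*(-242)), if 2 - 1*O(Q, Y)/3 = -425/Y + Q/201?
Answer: -330329/16214 ≈ -20.373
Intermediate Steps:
O(Q, Y) = 6 + 1275/Y - Q/67 (O(Q, Y) = 6 - 3*(-425/Y + Q/201) = 6 + (1275/Y - Q/67) = 6 + 1275/Y - Q/67)
-O(-610, -1*(-242)) = -(6 + 1275/((-1*(-242))) - 1/67*(-610)) = -(6 + 1275/242 + 610/67) = -1*330329/16214 = -330329/16214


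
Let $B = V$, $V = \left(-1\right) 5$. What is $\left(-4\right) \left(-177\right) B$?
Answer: $-3540$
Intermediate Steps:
$V = -5$
$B = -5$
$\left(-4\right) \left(-177\right) B = \left(-4\right) \left(-177\right) \left(-5\right) = 708 \left(-5\right) = -3540$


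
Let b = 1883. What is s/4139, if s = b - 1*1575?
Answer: 308/4139 ≈ 0.074414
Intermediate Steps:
s = 308 (s = 1883 - 1*1575 = 1883 - 1575 = 308)
s/4139 = 308/4139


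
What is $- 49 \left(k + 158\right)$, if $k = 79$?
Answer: $-11613$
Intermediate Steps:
$- 49 \left(k + 158\right) = - 49 \left(79 + 158\right) = \left(-49\right) 237 = -11613$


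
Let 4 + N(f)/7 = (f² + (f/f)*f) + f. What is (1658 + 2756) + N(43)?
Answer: 17931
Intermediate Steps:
N(f) = -28 + 7*f² + 14*f (N(f) = -28 + 7*((f² + (f/f)*f) + f) = -28 + 7*((f² + 1*f) + f) = -28 + 7*((f² + f) + f) = -28 + 7*((f + f²) + f) = -28 + 7*(f² + 2*f) = -28 + (7*f² + 14*f) = -28 + 7*f² + 14*f)
(1658 + 2756) + N(43) = (1658 + 2756) + (-28 + 7*43² + 14*43) = 4414 + (-28 + 7*1849 + 602) = 4414 + (-28 + 12943 + 602) = 4414 + 13517 = 17931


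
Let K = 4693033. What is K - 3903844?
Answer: 789189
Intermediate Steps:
K - 3903844 = 4693033 - 3903844 = 789189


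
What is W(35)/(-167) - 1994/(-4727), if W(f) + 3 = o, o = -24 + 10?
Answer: 413357/789409 ≈ 0.52363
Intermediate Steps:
o = -14
W(f) = -17 (W(f) = -3 - 14 = -17)
W(35)/(-167) - 1994/(-4727) = -17/(-167) - 1994/(-4727) = -17*(-1/167) - 1994*(-1/4727) = 17/167 + 1994/4727 = 413357/789409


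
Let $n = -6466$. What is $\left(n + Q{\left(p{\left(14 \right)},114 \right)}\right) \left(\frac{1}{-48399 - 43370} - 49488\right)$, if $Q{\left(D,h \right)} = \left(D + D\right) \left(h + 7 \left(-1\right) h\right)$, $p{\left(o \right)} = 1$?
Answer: $\frac{35577831114682}{91769} \approx 3.8769 \cdot 10^{8}$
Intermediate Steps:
$Q{\left(D,h \right)} = - 12 D h$ ($Q{\left(D,h \right)} = 2 D \left(h - 7 h\right) = 2 D \left(- 6 h\right) = - 12 D h$)
$\left(n + Q{\left(p{\left(14 \right)},114 \right)}\right) \left(\frac{1}{-48399 - 43370} - 49488\right) = \left(-6466 - 12 \cdot 114\right) \left(\frac{1}{-48399 - 43370} - 49488\right) = \left(-6466 - 1368\right) \left(\frac{1}{-91769} - 49488\right) = - 7834 \left(- \frac{1}{91769} - 49488\right) = \left(-7834\right) \left(- \frac{4541464273}{91769}\right) = \frac{35577831114682}{91769}$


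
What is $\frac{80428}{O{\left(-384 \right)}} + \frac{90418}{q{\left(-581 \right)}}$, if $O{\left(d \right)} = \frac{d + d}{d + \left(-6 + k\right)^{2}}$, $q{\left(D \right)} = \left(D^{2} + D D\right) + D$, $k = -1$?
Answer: $\frac{1514540327467}{43170624} \approx 35083.0$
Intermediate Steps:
$q{\left(D \right)} = D + 2 D^{2}$ ($q{\left(D \right)} = \left(D^{2} + D^{2}\right) + D = 2 D^{2} + D = D + 2 D^{2}$)
$O{\left(d \right)} = \frac{2 d}{49 + d}$ ($O{\left(d \right)} = \frac{d + d}{d + \left(-6 - 1\right)^{2}} = \frac{2 d}{d + \left(-7\right)^{2}} = \frac{2 d}{d + 49} = \frac{2 d}{49 + d}$)
$\frac{80428}{O{\left(-384 \right)}} + \frac{90418}{q{\left(-581 \right)}} = \frac{80428}{2 \left(-384\right) \frac{1}{49 - 384}} + \frac{90418}{\left(-581\right) \left(1 + 2 \left(-581\right)\right)} = \frac{80428}{2 \left(-384\right) \frac{1}{-335}} + \frac{90418}{\left(-581\right) \left(1 - 1162\right)} = \frac{80428}{2 \left(-384\right) \left(- \frac{1}{335}\right)} + \frac{90418}{\left(-581\right) \left(-1161\right)} = \frac{80428}{\frac{768}{335}} + \frac{90418}{674541} = 80428 \cdot \frac{335}{768} + 90418 \cdot \frac{1}{674541} = \frac{6735845}{192} + \frac{90418}{674541} = \frac{1514540327467}{43170624}$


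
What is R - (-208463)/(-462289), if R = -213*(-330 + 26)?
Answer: 29933928865/462289 ≈ 64752.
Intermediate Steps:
R = 64752 (R = -213*(-304) = 64752)
R - (-208463)/(-462289) = 64752 - (-208463)/(-462289) = 64752 - (-208463)*(-1)/462289 = 64752 - 1*208463/462289 = 64752 - 208463/462289 = 29933928865/462289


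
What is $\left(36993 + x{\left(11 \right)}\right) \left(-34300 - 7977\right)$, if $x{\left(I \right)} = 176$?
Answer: $-1571393813$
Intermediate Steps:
$\left(36993 + x{\left(11 \right)}\right) \left(-34300 - 7977\right) = \left(36993 + 176\right) \left(-34300 - 7977\right) = 37169 \left(-34300 - 7977\right) = 37169 \left(-42277\right) = -1571393813$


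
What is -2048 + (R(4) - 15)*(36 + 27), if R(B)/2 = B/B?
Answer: -2867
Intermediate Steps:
R(B) = 2 (R(B) = 2*(B/B) = 2*1 = 2)
-2048 + (R(4) - 15)*(36 + 27) = -2048 + (2 - 15)*(36 + 27) = -2048 - 13*63 = -2048 - 819 = -2867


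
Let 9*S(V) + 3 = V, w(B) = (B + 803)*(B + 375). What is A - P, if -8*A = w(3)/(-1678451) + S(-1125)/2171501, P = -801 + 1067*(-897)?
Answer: 20947882768951301795/21868548149706 ≈ 9.5790e+5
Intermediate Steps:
P = -957900 (P = -801 - 957099 = -957900)
w(B) = (375 + B)*(803 + B) (w(B) = (803 + B)*(375 + B) = (375 + B)*(803 + B))
S(V) = -⅓ + V/9
A = 496347924395/21868548149706 (A = -((301125 + 3² + 1178*3)/(-1678451) + (-⅓ + (⅑)*(-1125))/2171501)/8 = -((301125 + 9 + 3534)*(-1/1678451) + (-⅓ - 125)*(1/2171501))/8 = -(304668*(-1/1678451) - 376/3*1/2171501)/8 = -(-304668/1678451 - 376/6514503)/8 = -⅛*(-1985391697580/10934274074853) = 496347924395/21868548149706 ≈ 0.022697)
A - P = 496347924395/21868548149706 - 1*(-957900) = 496347924395/21868548149706 + 957900 = 20947882768951301795/21868548149706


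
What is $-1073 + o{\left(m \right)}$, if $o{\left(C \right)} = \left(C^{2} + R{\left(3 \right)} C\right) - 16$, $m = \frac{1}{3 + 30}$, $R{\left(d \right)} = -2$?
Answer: $- \frac{1185986}{1089} \approx -1089.1$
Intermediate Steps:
$m = \frac{1}{33} \approx 0.030303$
$o{\left(C \right)} = -16 + C^{2} - 2 C$ ($o{\left(C \right)} = \left(C^{2} - 2 C\right) - 16 = -16 + C^{2} - 2 C$)
$-1073 + o{\left(m \right)} = -1073 - \left(\frac{530}{33} - \frac{1}{1089}\right) = -1073 - \frac{17489}{1089} = - \frac{1185986}{1089}$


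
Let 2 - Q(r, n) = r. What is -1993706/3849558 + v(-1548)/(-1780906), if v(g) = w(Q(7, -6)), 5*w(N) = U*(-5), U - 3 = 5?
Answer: -887643045293/1713925234887 ≈ -0.51790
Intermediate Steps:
U = 8 (U = 3 + 5 = 8)
Q(r, n) = 2 - r
w(N) = -8 (w(N) = (8*(-5))/5 = (⅕)*(-40) = -8)
v(g) = -8
-1993706/3849558 + v(-1548)/(-1780906) = -1993706/3849558 - 8/(-1780906) = -1993706*1/3849558 - 8*(-1/1780906) = -996853/1924779 + 4/890453 = -887643045293/1713925234887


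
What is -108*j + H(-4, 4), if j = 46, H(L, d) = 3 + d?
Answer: -4961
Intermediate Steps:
-108*j + H(-4, 4) = -108*46 + (3 + 4) = -4968 + 7 = -4961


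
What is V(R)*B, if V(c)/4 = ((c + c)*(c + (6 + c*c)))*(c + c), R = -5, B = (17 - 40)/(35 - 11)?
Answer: -29900/3 ≈ -9966.7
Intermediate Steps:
B = -23/24 ≈ -0.95833
V(c) = 16*c²*(6 + c + c²) (V(c) = 4*(((c + c)*(c + (6 + c*c)))*(c + c)) = 4*(((2*c)*(c + (6 + c²)))*(2*c)) = 4*(((2*c)*(6 + c + c²))*(2*c)) = 4*((2*c*(6 + c + c²))*(2*c)) = 4*(4*c²*(6 + c + c²)) = 16*c²*(6 + c + c²))
V(R)*B = (16*(-5)²*(6 - 5 + (-5)²))*(-23/24) = (16*25*(6 - 5 + 25))*(-23/24) = (16*25*26)*(-23/24) = 10400*(-23/24) = -29900/3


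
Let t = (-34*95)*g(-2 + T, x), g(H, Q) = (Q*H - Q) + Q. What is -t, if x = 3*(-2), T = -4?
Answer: 116280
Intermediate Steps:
x = -6
g(H, Q) = H*Q (g(H, Q) = (H*Q - Q) + Q = (-Q + H*Q) + Q = H*Q)
t = -116280 (t = (-34*95)*((-2 - 4)*(-6)) = -(-19380)*(-6) = -3230*36 = -116280)
-t = -1*(-116280) = 116280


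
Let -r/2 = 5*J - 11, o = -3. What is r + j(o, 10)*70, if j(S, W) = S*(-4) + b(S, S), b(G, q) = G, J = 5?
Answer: 602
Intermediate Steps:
j(S, W) = -3*S (j(S, W) = S*(-4) + S = -4*S + S = -3*S)
r = -28 (r = -2*(5*5 - 11) = -2*(25 - 11) = -2*14 = -28)
r + j(o, 10)*70 = -28 - 3*(-3)*70 = -28 + 9*70 = -28 + 630 = 602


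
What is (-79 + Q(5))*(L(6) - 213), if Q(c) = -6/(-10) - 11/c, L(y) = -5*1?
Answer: 87854/5 ≈ 17571.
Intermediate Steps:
L(y) = -5
Q(c) = ⅗ - 11/c (Q(c) = -6*(-⅒) - 11/c = ⅗ - 11/c)
(-79 + Q(5))*(L(6) - 213) = (-79 + (⅗ - 11/5))*(-5 - 213) = (-79 + (⅗ - 11*⅕))*(-218) = (-79 + (⅗ - 11/5))*(-218) = (-79 - 8/5)*(-218) = -403/5*(-218) = 87854/5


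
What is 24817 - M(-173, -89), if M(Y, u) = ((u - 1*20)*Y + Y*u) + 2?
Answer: -9439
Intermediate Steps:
M(Y, u) = 2 + Y*u + Y*(-20 + u) (M(Y, u) = ((u - 20)*Y + Y*u) + 2 = ((-20 + u)*Y + Y*u) + 2 = (Y*(-20 + u) + Y*u) + 2 = (Y*u + Y*(-20 + u)) + 2 = 2 + Y*u + Y*(-20 + u))
24817 - M(-173, -89) = 24817 - (2 - 20*(-173) + 2*(-173)*(-89)) = 24817 - (2 + 3460 + 30794) = 24817 - 1*34256 = 24817 - 34256 = -9439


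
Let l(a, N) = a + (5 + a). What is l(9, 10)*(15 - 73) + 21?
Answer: -1313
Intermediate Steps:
l(a, N) = 5 + 2*a
l(9, 10)*(15 - 73) + 21 = (5 + 2*9)*(15 - 73) + 21 = (5 + 18)*(-58) + 21 = 23*(-58) + 21 = -1334 + 21 = -1313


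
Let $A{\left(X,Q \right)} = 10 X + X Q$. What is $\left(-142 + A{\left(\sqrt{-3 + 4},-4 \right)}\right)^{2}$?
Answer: $18496$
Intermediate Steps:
$A{\left(X,Q \right)} = 10 X + Q X$
$\left(-142 + A{\left(\sqrt{-3 + 4},-4 \right)}\right)^{2} = \left(-142 + \sqrt{-3 + 4} \left(10 - 4\right)\right)^{2} = \left(-142 + \sqrt{1} \cdot 6\right)^{2} = \left(-142 + 1 \cdot 6\right)^{2} = \left(-142 + 6\right)^{2} = \left(-136\right)^{2} = 18496$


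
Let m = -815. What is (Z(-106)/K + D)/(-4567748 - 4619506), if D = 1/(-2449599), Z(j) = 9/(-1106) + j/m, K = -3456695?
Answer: 307731244159/6374730535328844381930300 ≈ 4.8274e-14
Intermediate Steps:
Z(j) = -9/1106 - j/815 (Z(j) = 9/(-1106) + j/(-815) = 9*(-1/1106) + j*(-1/815) = -9/1106 - j/815)
D = -1/2449599 ≈ -4.0823e-7
(Z(-106)/K + D)/(-4567748 - 4619506) = ((-9/1106 - 1/815*(-106))/(-3456695) - 1/2449599)/(-4567748 - 4619506) = ((-9/1106 + 106/815)*(-1/3456695) - 1/2449599)/(-9187254) = ((109901/901390)*(-1/3456695) - 1/2449599)*(-1/9187254) = (-9991/283257300550 - 1/2449599)*(-1/9187254) = -307731244159/693866800169979450*(-1/9187254) = 307731244159/6374730535328844381930300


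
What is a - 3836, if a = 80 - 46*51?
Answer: -6102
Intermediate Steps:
a = -2266 (a = 80 - 2346 = -2266)
a - 3836 = -2266 - 3836 = -6102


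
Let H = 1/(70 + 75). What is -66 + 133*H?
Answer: -9437/145 ≈ -65.083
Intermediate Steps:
H = 1/145 ≈ 0.0068966
-66 + 133*H = -66 + 133*(1/145) = -66 + 133/145 = -9437/145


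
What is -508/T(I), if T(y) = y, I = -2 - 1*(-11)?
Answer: -508/9 ≈ -56.444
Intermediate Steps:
I = 9 (I = -2 + 11 = 9)
-508/T(I) = -508/9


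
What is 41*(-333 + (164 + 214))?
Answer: 1845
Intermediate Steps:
41*(-333 + (164 + 214)) = 41*(-333 + 378) = 41*45 = 1845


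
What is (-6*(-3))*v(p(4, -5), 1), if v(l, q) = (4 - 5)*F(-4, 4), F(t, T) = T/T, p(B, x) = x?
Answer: -18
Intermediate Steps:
F(t, T) = 1
v(l, q) = -1 (v(l, q) = (4 - 5)*1 = -1*1 = -1)
(-6*(-3))*v(p(4, -5), 1) = -6*(-3)*(-1) = 18*(-1) = -18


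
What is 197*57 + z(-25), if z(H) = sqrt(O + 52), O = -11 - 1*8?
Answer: 11229 + sqrt(33) ≈ 11235.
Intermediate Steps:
O = -19 (O = -11 - 8 = -19)
z(H) = sqrt(33) (z(H) = sqrt(-19 + 52) = sqrt(33))
197*57 + z(-25) = 197*57 + sqrt(33) = 11229 + sqrt(33)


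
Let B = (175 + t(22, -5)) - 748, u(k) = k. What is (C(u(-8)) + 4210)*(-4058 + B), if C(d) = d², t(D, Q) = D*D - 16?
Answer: -17792662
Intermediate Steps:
t(D, Q) = -16 + D² (t(D, Q) = D² - 16 = -16 + D²)
B = -105 (B = (175 + (-16 + 22²)) - 748 = (175 + (-16 + 484)) - 748 = (175 + 468) - 748 = 643 - 748 = -105)
(C(u(-8)) + 4210)*(-4058 + B) = ((-8)² + 4210)*(-4058 - 105) = (64 + 4210)*(-4163) = 4274*(-4163) = -17792662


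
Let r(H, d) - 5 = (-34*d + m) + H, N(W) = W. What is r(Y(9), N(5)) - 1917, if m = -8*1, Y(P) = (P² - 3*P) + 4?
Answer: -2032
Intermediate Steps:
Y(P) = 4 + P² - 3*P
m = -8
r(H, d) = -3 + H - 34*d (r(H, d) = 5 + ((-34*d - 8) + H) = 5 + ((-8 - 34*d) + H) = 5 + (-8 + H - 34*d) = -3 + H - 34*d)
r(Y(9), N(5)) - 1917 = (-3 + (4 + 9² - 3*9) - 34*5) - 1917 = (-3 + (4 + 81 - 27) - 170) - 1917 = (-3 + 58 - 170) - 1917 = -115 - 1917 = -2032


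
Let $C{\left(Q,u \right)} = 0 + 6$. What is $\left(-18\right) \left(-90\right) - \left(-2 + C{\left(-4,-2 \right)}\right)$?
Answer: $1616$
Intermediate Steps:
$C{\left(Q,u \right)} = 6$
$\left(-18\right) \left(-90\right) - \left(-2 + C{\left(-4,-2 \right)}\right) = \left(-18\right) \left(-90\right) + \left(2 - 6\right) = 1620 + \left(2 - 6\right) = 1620 - 4 = 1616$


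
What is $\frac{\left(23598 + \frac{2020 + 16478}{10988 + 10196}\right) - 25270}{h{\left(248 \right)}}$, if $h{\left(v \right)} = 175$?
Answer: $- \frac{708023}{74144} \approx -9.5493$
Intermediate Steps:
$\frac{\left(23598 + \frac{2020 + 16478}{10988 + 10196}\right) - 25270}{h{\left(248 \right)}} = \frac{\left(23598 + \frac{2020 + 16478}{10988 + 10196}\right) - 25270}{175} = \left(\left(23598 + \frac{18498}{21184}\right) - 25270\right) \frac{1}{175} = \left(\left(23598 + 18498 \cdot \frac{1}{21184}\right) - 25270\right) \frac{1}{175} = \left(\left(23598 + \frac{9249}{10592}\right) - 25270\right) \frac{1}{175} = \left(\frac{249959265}{10592} - 25270\right) \frac{1}{175} = \left(- \frac{17700575}{10592}\right) \frac{1}{175} = - \frac{708023}{74144}$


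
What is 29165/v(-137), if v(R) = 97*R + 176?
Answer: -29165/13113 ≈ -2.2241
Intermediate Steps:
v(R) = 176 + 97*R
29165/v(-137) = 29165/(176 + 97*(-137)) = 29165/(176 - 13289) = 29165/(-13113) = 29165*(-1/13113) = -29165/13113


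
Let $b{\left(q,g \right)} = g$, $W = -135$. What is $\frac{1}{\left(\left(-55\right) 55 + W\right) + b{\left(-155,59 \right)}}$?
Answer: $- \frac{1}{3101} \approx -0.00032248$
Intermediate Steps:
$\frac{1}{\left(\left(-55\right) 55 + W\right) + b{\left(-155,59 \right)}} = \frac{1}{\left(\left(-55\right) 55 - 135\right) + 59} = \frac{1}{\left(-3025 - 135\right) + 59} = \frac{1}{-3160 + 59} = \frac{1}{-3101} = - \frac{1}{3101}$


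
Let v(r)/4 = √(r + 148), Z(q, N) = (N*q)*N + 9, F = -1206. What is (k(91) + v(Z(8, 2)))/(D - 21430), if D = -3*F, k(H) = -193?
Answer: 193/17812 - 3*√21/4453 ≈ 0.0077481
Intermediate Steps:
Z(q, N) = 9 + q*N² (Z(q, N) = q*N² + 9 = 9 + q*N²)
v(r) = 4*√(148 + r) (v(r) = 4*√(r + 148) = 4*√(148 + r))
D = 3618 (D = -3*(-1206) = 3618)
(k(91) + v(Z(8, 2)))/(D - 21430) = (-193 + 4*√(148 + (9 + 8*2²)))/(3618 - 21430) = (-193 + 4*√(148 + (9 + 8*4)))/(-17812) = (-193 + 4*√(148 + (9 + 32)))*(-1/17812) = (-193 + 4*√(148 + 41))*(-1/17812) = (-193 + 4*√189)*(-1/17812) = (-193 + 4*(3*√21))*(-1/17812) = (-193 + 12*√21)*(-1/17812) = 193/17812 - 3*√21/4453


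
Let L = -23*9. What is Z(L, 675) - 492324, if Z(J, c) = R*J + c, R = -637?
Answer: -359790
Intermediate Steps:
L = -207
Z(J, c) = c - 637*J (Z(J, c) = -637*J + c = c - 637*J)
Z(L, 675) - 492324 = (675 - 637*(-207)) - 492324 = (675 + 131859) - 492324 = 132534 - 492324 = -359790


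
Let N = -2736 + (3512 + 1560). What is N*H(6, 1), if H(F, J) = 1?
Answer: 2336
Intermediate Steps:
N = 2336 (N = -2736 + 5072 = 2336)
N*H(6, 1) = 2336*1 = 2336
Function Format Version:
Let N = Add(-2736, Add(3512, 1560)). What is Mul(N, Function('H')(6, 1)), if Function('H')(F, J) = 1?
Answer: 2336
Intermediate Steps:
N = 2336 (N = Add(-2736, 5072) = 2336)
Mul(N, Function('H')(6, 1)) = Mul(2336, 1) = 2336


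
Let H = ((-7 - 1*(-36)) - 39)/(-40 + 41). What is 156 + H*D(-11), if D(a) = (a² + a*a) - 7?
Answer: -2194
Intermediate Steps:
D(a) = -7 + 2*a² (D(a) = (a² + a²) - 7 = 2*a² - 7 = -7 + 2*a²)
H = -10 (H = ((-7 + 36) - 39)/1 = (29 - 39)*1 = -10*1 = -10)
156 + H*D(-11) = 156 - 10*(-7 + 2*(-11)²) = 156 - 10*(-7 + 2*121) = 156 - 10*(-7 + 242) = 156 - 10*235 = 156 - 2350 = -2194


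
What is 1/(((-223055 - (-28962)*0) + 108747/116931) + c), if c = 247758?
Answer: 38977/962885080 ≈ 4.0479e-5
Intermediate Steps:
1/(((-223055 - (-28962)*0) + 108747/116931) + c) = 1/(((-223055 - (-28962)*0) + 108747/116931) + 247758) = 1/(((-223055 - 3218*0) + 108747*(1/116931)) + 247758) = 1/(((-223055 + 0) + 36249/38977) + 247758) = 1/((-223055 + 36249/38977) + 247758) = 1/(-8693978486/38977 + 247758) = 1/(962885080/38977) = 38977/962885080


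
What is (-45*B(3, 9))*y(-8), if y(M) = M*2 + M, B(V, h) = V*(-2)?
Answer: -6480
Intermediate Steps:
B(V, h) = -2*V
y(M) = 3*M (y(M) = 2*M + M = 3*M)
(-45*B(3, 9))*y(-8) = (-(-90)*3)*(3*(-8)) = -45*(-6)*(-24) = 270*(-24) = -6480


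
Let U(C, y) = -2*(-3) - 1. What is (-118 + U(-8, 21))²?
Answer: 12769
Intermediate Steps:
U(C, y) = 5 (U(C, y) = 6 - 1 = 5)
(-118 + U(-8, 21))² = (-118 + 5)² = (-113)² = 12769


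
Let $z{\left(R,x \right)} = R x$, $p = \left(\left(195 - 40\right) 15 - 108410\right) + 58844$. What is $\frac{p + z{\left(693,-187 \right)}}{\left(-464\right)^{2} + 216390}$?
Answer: $- \frac{88416}{215843} \approx -0.40963$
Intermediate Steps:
$p = -47241$ ($p = \left(155 \cdot 15 - 108410\right) + 58844 = \left(2325 - 108410\right) + 58844 = -106085 + 58844 = -47241$)
$\frac{p + z{\left(693,-187 \right)}}{\left(-464\right)^{2} + 216390} = \frac{-47241 + 693 \left(-187\right)}{\left(-464\right)^{2} + 216390} = \frac{-47241 - 129591}{215296 + 216390} = - \frac{176832}{431686} = \left(-176832\right) \frac{1}{431686} = - \frac{88416}{215843}$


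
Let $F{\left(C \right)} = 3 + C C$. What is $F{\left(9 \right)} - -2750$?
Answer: $2834$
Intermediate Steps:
$F{\left(C \right)} = 3 + C^{2}$
$F{\left(9 \right)} - -2750 = \left(3 + 9^{2}\right) - -2750 = \left(3 + 81\right) + 2750 = 84 + 2750 = 2834$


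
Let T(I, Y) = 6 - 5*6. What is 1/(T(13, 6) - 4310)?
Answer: -1/4334 ≈ -0.00023073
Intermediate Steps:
T(I, Y) = -24 (T(I, Y) = 6 - 30 = -24)
1/(T(13, 6) - 4310) = 1/(-24 - 4310) = 1/(-4334) = -1/4334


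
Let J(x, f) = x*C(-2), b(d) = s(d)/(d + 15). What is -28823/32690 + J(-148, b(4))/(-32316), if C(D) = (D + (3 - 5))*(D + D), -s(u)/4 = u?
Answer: -213508537/264102510 ≈ -0.80843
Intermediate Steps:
s(u) = -4*u
C(D) = 2*D*(-2 + D) (C(D) = (D - 2)*(2*D) = (-2 + D)*(2*D) = 2*D*(-2 + D))
b(d) = -4*d/(15 + d) (b(d) = (-4*d)/(d + 15) = (-4*d)/(15 + d) = -4*d/(15 + d))
J(x, f) = 16*x (J(x, f) = x*(2*(-2)*(-2 - 2)) = x*(2*(-2)*(-4)) = x*16 = 16*x)
-28823/32690 + J(-148, b(4))/(-32316) = -28823/32690 + (16*(-148))/(-32316) = -28823*1/32690 - 2368*(-1/32316) = -28823/32690 + 592/8079 = -213508537/264102510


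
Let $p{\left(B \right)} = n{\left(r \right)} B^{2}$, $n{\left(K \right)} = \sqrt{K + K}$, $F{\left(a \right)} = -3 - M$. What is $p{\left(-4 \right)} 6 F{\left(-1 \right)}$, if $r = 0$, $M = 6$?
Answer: $0$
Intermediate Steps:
$F{\left(a \right)} = -9$ ($F{\left(a \right)} = -3 - 6 = -9$)
$n{\left(K \right)} = \sqrt{2} \sqrt{K}$ ($n{\left(K \right)} = \sqrt{2 K} = \sqrt{2} \sqrt{K}$)
$p{\left(B \right)} = 0$ ($p{\left(B \right)} = \sqrt{2} \sqrt{0} B^{2} = \sqrt{2} \cdot 0 B^{2} = 0 B^{2} = 0$)
$p{\left(-4 \right)} 6 F{\left(-1 \right)} = 0 \cdot 6 \left(-9\right) = 0 \left(-9\right) = 0$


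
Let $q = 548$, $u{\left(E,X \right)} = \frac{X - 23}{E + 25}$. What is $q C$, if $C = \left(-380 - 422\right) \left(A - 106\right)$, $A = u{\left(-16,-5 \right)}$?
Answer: $\frac{431585072}{9} \approx 4.7954 \cdot 10^{7}$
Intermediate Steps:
$u{\left(E,X \right)} = \frac{-23 + X}{25 + E}$
$A = - \frac{28}{9}$ ($A = \frac{-23 - 5}{25 - 16} = \frac{1}{9} \left(-28\right) = - \frac{28}{9} \approx -3.1111$)
$C = \frac{787564}{9}$ ($C = \left(-380 - 422\right) \left(- \frac{28}{9} - 106\right) = \left(-802\right) \left(- \frac{982}{9}\right) = \frac{787564}{9} \approx 87507.0$)
$q C = 548 \cdot \frac{787564}{9} = \frac{431585072}{9}$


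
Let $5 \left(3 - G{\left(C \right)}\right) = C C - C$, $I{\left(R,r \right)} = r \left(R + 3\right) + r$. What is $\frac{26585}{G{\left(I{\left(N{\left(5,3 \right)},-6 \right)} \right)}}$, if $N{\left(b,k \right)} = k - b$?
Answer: $- \frac{132925}{141} \approx -942.73$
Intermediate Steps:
$I{\left(R,r \right)} = r + r \left(3 + R\right)$ ($I{\left(R,r \right)} = r \left(3 + R\right) + r = r + r \left(3 + R\right)$)
$G{\left(C \right)} = 3 - \frac{C^{2}}{5} + \frac{C}{5}$ ($G{\left(C \right)} = 3 - \frac{C C - C}{5} = 3 - \frac{C^{2} - C}{5} = 3 - \left(- \frac{C}{5} + \frac{C^{2}}{5}\right) = 3 - \frac{C^{2}}{5} + \frac{C}{5}$)
$\frac{26585}{G{\left(I{\left(N{\left(5,3 \right)},-6 \right)} \right)}} = \frac{26585}{3 - \frac{\left(- 6 \left(4 + \left(3 - 5\right)\right)\right)^{2}}{5} + \frac{\left(-6\right) \left(4 + \left(3 - 5\right)\right)}{5}} = \frac{26585}{3 - \frac{\left(- 6 \left(4 - 2\right)\right)^{2}}{5} + \frac{\left(-6\right) \left(4 - 2\right)}{5}} = \frac{26585}{3 - \frac{\left(\left(-6\right) 2\right)^{2}}{5} + \frac{\left(-6\right) 2}{5}} = \frac{26585}{3 - \frac{\left(-12\right)^{2}}{5} + \frac{1}{5} \left(-12\right)} = \frac{26585}{3 - \frac{144}{5} - \frac{12}{5}} = \frac{26585}{- \frac{141}{5}} = 26585 \left(- \frac{5}{141}\right) = - \frac{132925}{141}$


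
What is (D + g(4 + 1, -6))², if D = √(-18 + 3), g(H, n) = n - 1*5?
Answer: (11 - I*√15)² ≈ 106.0 - 85.206*I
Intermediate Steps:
g(H, n) = -5 + n (g(H, n) = n - 5 = -5 + n)
D = I*√15 (D = √(-15) = I*√15 ≈ 3.873*I)
(D + g(4 + 1, -6))² = (I*√15 + (-5 - 6))² = (I*√15 - 11)² = (-11 + I*√15)²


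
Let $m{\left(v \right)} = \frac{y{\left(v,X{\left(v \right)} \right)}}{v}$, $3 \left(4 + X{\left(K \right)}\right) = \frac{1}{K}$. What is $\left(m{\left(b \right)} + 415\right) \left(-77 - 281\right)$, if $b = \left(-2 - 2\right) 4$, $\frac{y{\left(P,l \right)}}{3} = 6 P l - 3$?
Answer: $- \frac{982889}{8} \approx -1.2286 \cdot 10^{5}$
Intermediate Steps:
$X{\left(K \right)} = -4 + \frac{1}{3 K}$
$y{\left(P,l \right)} = -9 + 18 P l$ ($y{\left(P,l \right)} = 3 \left(6 P l - 3\right) = 3 \left(-3 + 6 P l\right) = -9 + 18 P l$)
$b = -16$ ($b = \left(-4\right) 4 = -16$)
$m{\left(v \right)} = \frac{-9 + 18 v \left(-4 + \frac{1}{3 v}\right)}{v}$
$\left(m{\left(b \right)} + 415\right) \left(-77 - 281\right) = \left(\left(-72 - \frac{3}{-16}\right) + 415\right) \left(-77 - 281\right) = \left(\left(-72 - - \frac{3}{16}\right) + 415\right) \left(-358\right) = \left(\left(-72 + \frac{3}{16}\right) + 415\right) \left(-358\right) = \left(- \frac{1149}{16} + 415\right) \left(-358\right) = \frac{5491}{16} \left(-358\right) = - \frac{982889}{8}$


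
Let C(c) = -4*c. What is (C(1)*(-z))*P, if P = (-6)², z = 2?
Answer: 288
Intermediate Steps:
P = 36
(C(1)*(-z))*P = ((-4*1)*(-1*2))*36 = -4*(-2)*36 = 8*36 = 288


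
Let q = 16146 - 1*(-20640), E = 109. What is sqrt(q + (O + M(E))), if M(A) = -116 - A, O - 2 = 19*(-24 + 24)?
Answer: sqrt(36563) ≈ 191.21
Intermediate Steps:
O = 2 (O = 2 + 19*(-24 + 24) = 2 + 19*0 = 2 + 0 = 2)
q = 36786 (q = 16146 + 20640 = 36786)
sqrt(q + (O + M(E))) = sqrt(36786 + (2 + (-116 - 1*109))) = sqrt(36786 + (2 + (-116 - 109))) = sqrt(36786 + (2 - 225)) = sqrt(36786 - 223) = sqrt(36563)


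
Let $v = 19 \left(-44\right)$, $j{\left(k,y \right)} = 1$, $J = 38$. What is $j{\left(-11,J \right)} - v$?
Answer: $837$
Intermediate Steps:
$v = -836$
$j{\left(-11,J \right)} - v = 1 - -836 = 1 + 836 = 837$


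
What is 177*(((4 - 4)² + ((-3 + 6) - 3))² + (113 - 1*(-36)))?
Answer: 26373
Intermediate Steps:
177*(((4 - 4)² + ((-3 + 6) - 3))² + (113 - 1*(-36))) = 177*((0² + (3 - 3))² + (113 + 36)) = 177*((0 + 0)² + 149) = 177*(0² + 149) = 177*(0 + 149) = 177*149 = 26373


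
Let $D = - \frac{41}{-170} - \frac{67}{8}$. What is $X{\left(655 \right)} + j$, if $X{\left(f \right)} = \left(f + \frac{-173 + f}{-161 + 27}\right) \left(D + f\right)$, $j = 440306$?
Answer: $\frac{9814495999}{11390} \approx 8.6168 \cdot 10^{5}$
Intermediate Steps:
$D = - \frac{5531}{680}$ ($D = \left(-41\right) \left(- \frac{1}{170}\right) - \frac{67}{8} = \frac{41}{170} - \frac{67}{8} = - \frac{5531}{680} \approx -8.1338$)
$X{\left(f \right)} = \left(- \frac{5531}{680} + f\right) \left(\frac{173}{134} + \frac{133 f}{134}\right)$ ($X{\left(f \right)} = \left(f + \frac{-173 + f}{-161 + 27}\right) \left(- \frac{5531}{680} + f\right) = \left(f + \frac{-173 + f}{-134}\right) \left(- \frac{5531}{680} + f\right) = \left(f + \left(-173 + f\right) \left(- \frac{1}{134}\right)\right) \left(- \frac{5531}{680} + f\right) = \left(f - \left(- \frac{173}{134} + \frac{f}{134}\right)\right) \left(- \frac{5531}{680} + f\right) = \left(\frac{173}{134} + \frac{133 f}{134}\right) \left(- \frac{5531}{680} + f\right) = \left(- \frac{5531}{680} + f\right) \left(\frac{173}{134} + \frac{133 f}{134}\right)$)
$X{\left(655 \right)} + j = \left(- \frac{956863}{91120} - \frac{80955773}{18224} + \frac{133 \cdot 655^{2}}{134}\right) + 440306 = \left(- \frac{956863}{91120} - \frac{80955773}{18224} + \frac{133}{134} \cdot 429025\right) + 440306 = \left(- \frac{956863}{91120} - \frac{80955773}{18224} + \frac{57060325}{134}\right) + 440306 = \frac{4799410659}{11390} + 440306 = \frac{9814495999}{11390}$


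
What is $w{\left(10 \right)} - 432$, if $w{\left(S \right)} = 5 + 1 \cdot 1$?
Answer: $-426$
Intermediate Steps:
$w{\left(S \right)} = 6$ ($w{\left(S \right)} = 5 + 1 = 6$)
$w{\left(10 \right)} - 432 = 6 - 432 = -426$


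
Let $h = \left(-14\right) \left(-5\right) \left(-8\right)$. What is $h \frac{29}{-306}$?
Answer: $\frac{8120}{153} \approx 53.072$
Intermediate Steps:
$h = -560$ ($h = 70 \left(-8\right) = -560$)
$h \frac{29}{-306} = - 560 \frac{29}{-306} = - 560 \cdot 29 \left(- \frac{1}{306}\right) = \left(-560\right) \left(- \frac{29}{306}\right) = \frac{8120}{153}$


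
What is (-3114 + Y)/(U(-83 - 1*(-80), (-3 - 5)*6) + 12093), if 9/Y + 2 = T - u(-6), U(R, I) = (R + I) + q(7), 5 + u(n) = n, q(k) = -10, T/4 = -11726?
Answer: -146031039/564240640 ≈ -0.25881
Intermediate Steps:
T = -46904 (T = 4*(-11726) = -46904)
u(n) = -5 + n
U(R, I) = -10 + I + R (U(R, I) = (R + I) - 10 = (I + R) - 10 = -10 + I + R)
Y = -9/46895 (Y = 9/(-2 + (-46904 - (-5 - 6))) = 9/(-2 + (-46904 - 1*(-11))) = 9/(-2 + (-46904 + 11)) = 9/(-2 - 46893) = 9/(-46895) = 9*(-1/46895) = -9/46895 ≈ -0.00019192)
(-3114 + Y)/(U(-83 - 1*(-80), (-3 - 5)*6) + 12093) = (-3114 - 9/46895)/((-10 + (-3 - 5)*6 + (-83 - 1*(-80))) + 12093) = -146031039/(46895*((-10 - 8*6 + (-83 + 80)) + 12093)) = -146031039/(46895*((-10 - 48 - 3) + 12093)) = -146031039/(46895*(-61 + 12093)) = -146031039/46895/12032 = -146031039/46895*1/12032 = -146031039/564240640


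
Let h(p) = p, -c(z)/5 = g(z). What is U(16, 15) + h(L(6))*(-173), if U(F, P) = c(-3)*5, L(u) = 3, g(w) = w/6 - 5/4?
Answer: -1901/4 ≈ -475.25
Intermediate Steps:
g(w) = -5/4 + w/6 (g(w) = w*(1/6) - 5*1/4 = w/6 - 5/4 = -5/4 + w/6)
c(z) = 25/4 - 5*z/6 (c(z) = -5*(-5/4 + z/6) = 25/4 - 5*z/6)
U(F, P) = 175/4 (U(F, P) = (25/4 - 5/6*(-3))*5 = (25/4 + 5/2)*5 = (35/4)*5 = 175/4)
U(16, 15) + h(L(6))*(-173) = 175/4 + 3*(-173) = 175/4 - 519 = -1901/4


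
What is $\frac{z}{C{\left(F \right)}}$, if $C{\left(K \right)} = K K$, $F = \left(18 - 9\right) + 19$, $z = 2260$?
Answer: $\frac{565}{196} \approx 2.8827$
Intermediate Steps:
$F = 28$ ($F = 9 + 19 = 28$)
$C{\left(K \right)} = K^{2}$
$\frac{z}{C{\left(F \right)}} = \frac{2260}{28^{2}} = \frac{2260}{784} = 2260 \cdot \frac{1}{784} = \frac{565}{196}$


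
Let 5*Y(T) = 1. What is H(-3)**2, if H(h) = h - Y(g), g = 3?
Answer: 256/25 ≈ 10.240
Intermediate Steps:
Y(T) = 1/5 (Y(T) = (1/5)*1 = 1/5)
H(h) = -1/5 + h (H(h) = h - 1*1/5 = h - 1/5 = -1/5 + h)
H(-3)**2 = (-1/5 - 3)**2 = (-16/5)**2 = 256/25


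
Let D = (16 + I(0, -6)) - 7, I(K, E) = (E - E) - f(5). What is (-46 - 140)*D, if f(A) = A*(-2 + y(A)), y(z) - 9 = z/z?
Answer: 5766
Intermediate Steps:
y(z) = 10 (y(z) = 9 + z/z = 9 + 1 = 10)
f(A) = 8*A (f(A) = A*(-2 + 10) = A*8 = 8*A)
I(K, E) = -40 (I(K, E) = (E - E) - 8*5 = 0 - 1*40 = 0 - 40 = -40)
D = -31 (D = (16 - 40) - 7 = -24 - 7 = -31)
(-46 - 140)*D = (-46 - 140)*(-31) = -186*(-31) = 5766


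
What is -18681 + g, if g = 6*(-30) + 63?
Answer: -18798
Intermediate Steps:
g = -117 (g = -180 + 63 = -117)
-18681 + g = -18681 - 117 = -18798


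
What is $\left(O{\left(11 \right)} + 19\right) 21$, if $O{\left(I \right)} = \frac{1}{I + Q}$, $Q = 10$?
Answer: $400$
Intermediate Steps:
$O{\left(I \right)} = \frac{1}{10 + I}$ ($O{\left(I \right)} = \frac{1}{I + 10} = \frac{1}{10 + I}$)
$\left(O{\left(11 \right)} + 19\right) 21 = \left(\frac{1}{10 + 11} + 19\right) 21 = \left(\frac{1}{21} + 19\right) 21 = \frac{400}{21} \cdot 21 = 400$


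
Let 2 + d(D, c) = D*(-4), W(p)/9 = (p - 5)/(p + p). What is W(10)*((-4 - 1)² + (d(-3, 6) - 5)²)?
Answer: 225/2 ≈ 112.50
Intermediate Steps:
W(p) = 9*(-5 + p)/(2*p) (W(p) = 9*((p - 5)/(p + p)) = 9*((-5 + p)/((2*p))) = 9*((-5 + p)*(1/(2*p))) = 9*((-5 + p)/(2*p)) = 9*(-5 + p)/(2*p))
d(D, c) = -2 - 4*D (d(D, c) = -2 + D*(-4) = -2 - 4*D)
W(10)*((-4 - 1)² + (d(-3, 6) - 5)²) = ((9/2)*(-5 + 10)/10)*((-4 - 1)² + ((-2 - 4*(-3)) - 5)²) = ((9/2)*(⅒)*5)*((-5)² + ((-2 + 12) - 5)²) = 9*(25 + (10 - 5)²)/4 = 9*(25 + 5²)/4 = 9*(25 + 25)/4 = (9/4)*50 = 225/2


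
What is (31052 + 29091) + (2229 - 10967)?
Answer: 51405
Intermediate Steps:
(31052 + 29091) + (2229 - 10967) = 60143 - 8738 = 51405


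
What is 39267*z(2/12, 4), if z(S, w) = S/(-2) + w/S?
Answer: 3756543/4 ≈ 9.3914e+5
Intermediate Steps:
z(S, w) = -S/2 + w/S (z(S, w) = S*(-½) + w/S = -S/2 + w/S)
39267*z(2/12, 4) = 39267*(-1/12 + 4/((2/12))) = 39267*(-1/12 + 4/((2*(1/12)))) = 39267*(-½*⅙ + 4/(⅙)) = 39267*(-1/12 + 4*6) = 39267*(-1/12 + 24) = 39267*(287/12) = 3756543/4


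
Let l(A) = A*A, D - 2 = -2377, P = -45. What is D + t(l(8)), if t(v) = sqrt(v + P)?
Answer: -2375 + sqrt(19) ≈ -2370.6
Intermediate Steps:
D = -2375 (D = 2 - 2377 = -2375)
l(A) = A**2
t(v) = sqrt(-45 + v) (t(v) = sqrt(v - 45) = sqrt(-45 + v))
D + t(l(8)) = -2375 + sqrt(-45 + 8**2) = -2375 + sqrt(-45 + 64) = -2375 + sqrt(19)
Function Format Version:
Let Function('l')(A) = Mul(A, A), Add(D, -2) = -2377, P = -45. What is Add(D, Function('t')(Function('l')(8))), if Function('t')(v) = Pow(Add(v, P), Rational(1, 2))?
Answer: Add(-2375, Pow(19, Rational(1, 2))) ≈ -2370.6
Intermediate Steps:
D = -2375 (D = Add(2, -2377) = -2375)
Function('l')(A) = Pow(A, 2)
Function('t')(v) = Pow(Add(-45, v), Rational(1, 2)) (Function('t')(v) = Pow(Add(v, -45), Rational(1, 2)) = Pow(Add(-45, v), Rational(1, 2)))
Add(D, Function('t')(Function('l')(8))) = Add(-2375, Pow(Add(-45, Pow(8, 2)), Rational(1, 2))) = Add(-2375, Pow(Add(-45, 64), Rational(1, 2))) = Add(-2375, Pow(19, Rational(1, 2)))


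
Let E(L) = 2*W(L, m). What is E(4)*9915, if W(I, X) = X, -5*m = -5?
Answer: 19830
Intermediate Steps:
m = 1 (m = -⅕*(-5) = 1)
E(L) = 2 (E(L) = 2*1 = 2)
E(4)*9915 = 2*9915 = 19830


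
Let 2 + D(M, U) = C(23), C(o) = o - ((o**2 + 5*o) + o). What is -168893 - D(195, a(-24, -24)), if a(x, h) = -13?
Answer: -168247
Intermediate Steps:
C(o) = -o**2 - 5*o (C(o) = o - (o**2 + 6*o) = o + (-o**2 - 6*o) = -o**2 - 5*o)
D(M, U) = -646 (D(M, U) = -2 - 1*23*(5 + 23) = -2 - 1*23*28 = -2 - 644 = -646)
-168893 - D(195, a(-24, -24)) = -168893 - 1*(-646) = -168893 + 646 = -168247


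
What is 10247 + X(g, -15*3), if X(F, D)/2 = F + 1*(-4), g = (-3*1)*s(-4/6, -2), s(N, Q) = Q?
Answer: 10251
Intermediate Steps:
g = 6 (g = -3*1*(-2) = -3*(-2) = 6)
X(F, D) = -8 + 2*F (X(F, D) = 2*(F + 1*(-4)) = 2*(F - 4) = 2*(-4 + F) = -8 + 2*F)
10247 + X(g, -15*3) = 10247 + (-8 + 2*6) = 10247 + (-8 + 12) = 10247 + 4 = 10251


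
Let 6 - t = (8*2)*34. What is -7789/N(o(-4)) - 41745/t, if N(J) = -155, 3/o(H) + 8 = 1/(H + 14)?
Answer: 10660957/83390 ≈ 127.84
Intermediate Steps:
o(H) = 3/(-8 + 1/(14 + H)) (o(H) = 3/(-8 + 1/(H + 14)) = 3/(-8 + 1/(14 + H)))
t = -538 (t = 6 - 8*2*34 = 6 - 16*34 = 6 - 1*544 = 6 - 544 = -538)
-7789/N(o(-4)) - 41745/t = -7789/(-155) - 41745/(-538) = -7789*(-1/155) - 41745*(-1/538) = 7789/155 + 41745/538 = 10660957/83390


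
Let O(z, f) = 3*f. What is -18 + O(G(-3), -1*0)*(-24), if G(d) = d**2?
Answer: -18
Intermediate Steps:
-18 + O(G(-3), -1*0)*(-24) = -18 + (3*(-1*0))*(-24) = -18 + (3*0)*(-24) = -18 + 0*(-24) = -18 + 0 = -18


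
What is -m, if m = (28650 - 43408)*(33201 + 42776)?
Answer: 1121268566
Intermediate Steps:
m = -1121268566 (m = -14758*75977 = -1121268566)
-m = -1*(-1121268566) = 1121268566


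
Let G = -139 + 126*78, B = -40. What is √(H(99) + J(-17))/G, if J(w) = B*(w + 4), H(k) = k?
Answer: √619/9689 ≈ 0.0025678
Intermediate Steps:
J(w) = -160 - 40*w (J(w) = -40*(w + 4) = -40*(4 + w) = -160 - 40*w)
G = 9689 (G = -139 + 9828 = 9689)
√(H(99) + J(-17))/G = √(99 + (-160 - 40*(-17)))/9689 = √(99 + (-160 + 680))*(1/9689) = √(99 + 520)*(1/9689) = √619*(1/9689) = √619/9689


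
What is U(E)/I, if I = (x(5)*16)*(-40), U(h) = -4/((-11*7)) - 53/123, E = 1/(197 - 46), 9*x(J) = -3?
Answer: -3589/2020480 ≈ -0.0017763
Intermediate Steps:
x(J) = -⅓ (x(J) = (⅑)*(-3) = -⅓)
E = 1/151 ≈ 0.0066225
U(h) = -3589/9471 (U(h) = -4/(-77) - 53*1/123 = -4*(-1/77) - 53/123 = 4/77 - 53/123 = -3589/9471)
I = 640/3 (I = -⅓*16*(-40) = -16/3*(-40) = 640/3 ≈ 213.33)
U(E)/I = -3589/(9471*640/3) = -3589/9471*3/640 = -3589/2020480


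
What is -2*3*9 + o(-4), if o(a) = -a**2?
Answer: -70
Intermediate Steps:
-2*3*9 + o(-4) = -2*3*9 - 1*(-4)**2 = -6*9 - 1*16 = -54 - 16 = -70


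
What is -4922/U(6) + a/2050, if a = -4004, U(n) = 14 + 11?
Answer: -203804/1025 ≈ -198.83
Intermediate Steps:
U(n) = 25
-4922/U(6) + a/2050 = -4922/25 - 4004/2050 = -4922*1/25 - 4004*1/2050 = -4922/25 - 2002/1025 = -203804/1025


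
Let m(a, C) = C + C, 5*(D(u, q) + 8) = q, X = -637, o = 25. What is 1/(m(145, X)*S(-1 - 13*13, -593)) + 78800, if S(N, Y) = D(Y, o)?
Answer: 301173601/3822 ≈ 78800.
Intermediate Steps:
D(u, q) = -8 + q/5
m(a, C) = 2*C
S(N, Y) = -3 (S(N, Y) = -8 + (⅕)*25 = -8 + 5 = -3)
1/(m(145, X)*S(-1 - 13*13, -593)) + 78800 = 1/((2*(-637))*(-3)) + 78800 = -⅓/(-1274) + 78800 = -1/1274*(-⅓) + 78800 = 1/3822 + 78800 = 301173601/3822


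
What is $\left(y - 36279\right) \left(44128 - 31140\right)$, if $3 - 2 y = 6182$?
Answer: $-511318078$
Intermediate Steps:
$y = - \frac{6179}{2}$ ($y = \frac{3}{2} - 3091 = - \frac{6179}{2} \approx -3089.5$)
$\left(y - 36279\right) \left(44128 - 31140\right) = \left(- \frac{6179}{2} - 36279\right) \left(44128 - 31140\right) = - \frac{78737 \left(44128 - 31140\right)}{2} = \left(- \frac{78737}{2}\right) 12988 = -511318078$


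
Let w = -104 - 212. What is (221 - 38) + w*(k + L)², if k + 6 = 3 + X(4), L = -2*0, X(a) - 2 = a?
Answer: -2661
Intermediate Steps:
X(a) = 2 + a
L = 0
w = -316
k = 3 (k = -6 + (3 + (2 + 4)) = -6 + (3 + 6) = -6 + 9 = 3)
(221 - 38) + w*(k + L)² = (221 - 38) - 316*(3 + 0)² = 183 - 316*3² = 183 - 316*9 = 183 - 2844 = -2661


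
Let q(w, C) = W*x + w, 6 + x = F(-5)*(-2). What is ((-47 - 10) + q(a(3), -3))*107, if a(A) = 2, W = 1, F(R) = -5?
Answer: -5457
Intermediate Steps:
x = 4 (x = -6 - 5*(-2) = -6 + 10 = 4)
q(w, C) = 4 + w (q(w, C) = 1*4 + w = 4 + w)
((-47 - 10) + q(a(3), -3))*107 = ((-47 - 10) + (4 + 2))*107 = (-57 + 6)*107 = -51*107 = -5457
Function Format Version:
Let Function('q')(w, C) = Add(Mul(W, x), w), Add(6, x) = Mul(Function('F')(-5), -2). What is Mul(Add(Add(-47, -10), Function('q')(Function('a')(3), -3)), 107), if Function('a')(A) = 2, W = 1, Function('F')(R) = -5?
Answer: -5457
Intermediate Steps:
x = 4 (x = Add(-6, Mul(-5, -2)) = Add(-6, 10) = 4)
Function('q')(w, C) = Add(4, w) (Function('q')(w, C) = Add(Mul(1, 4), w) = Add(4, w))
Mul(Add(Add(-47, -10), Function('q')(Function('a')(3), -3)), 107) = Mul(Add(Add(-47, -10), Add(4, 2)), 107) = Mul(Add(-57, 6), 107) = Mul(-51, 107) = -5457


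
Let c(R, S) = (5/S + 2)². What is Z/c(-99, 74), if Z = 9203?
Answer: 50395628/23409 ≈ 2152.8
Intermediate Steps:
c(R, S) = (2 + 5/S)²
Z/c(-99, 74) = 9203/(((5 + 2*74)²/74²)) = 9203/(((5 + 148)²/5476)) = 9203/(((1/5476)*153²)) = 9203/(((1/5476)*23409)) = 9203/(23409/5476) = 9203*(5476/23409) = 50395628/23409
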